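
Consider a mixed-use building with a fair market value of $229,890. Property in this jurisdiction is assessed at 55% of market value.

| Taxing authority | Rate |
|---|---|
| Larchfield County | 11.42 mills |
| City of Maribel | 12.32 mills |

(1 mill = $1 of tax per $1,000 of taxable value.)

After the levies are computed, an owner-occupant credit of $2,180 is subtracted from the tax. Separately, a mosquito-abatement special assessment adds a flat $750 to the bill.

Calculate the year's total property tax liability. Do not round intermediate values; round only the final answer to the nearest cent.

$1,571.67

Assessed value = $229,890 × 0.55 = $126,439.5
Larchfield County: $126,439.5 × 0.01142 = $1,443.93909
City of Maribel: $126,439.5 × 0.01232 = $1,557.73464
Levies subtotal = $3,001.67373
After credit = $3,001.67373 − $2,180 = $821.67373
Total = $821.67373 + $750 = $1,571.67373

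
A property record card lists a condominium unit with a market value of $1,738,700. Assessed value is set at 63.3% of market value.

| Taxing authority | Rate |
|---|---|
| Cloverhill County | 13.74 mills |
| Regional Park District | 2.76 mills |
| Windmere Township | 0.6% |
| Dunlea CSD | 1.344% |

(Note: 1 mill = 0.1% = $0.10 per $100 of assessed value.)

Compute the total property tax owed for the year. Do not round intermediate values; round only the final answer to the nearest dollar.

Assessed value = $1,738,700 × 0.633 = $1,100,597.1
Cloverhill County: $1,100,597.1 × 0.01374 = $15,122.204154
Regional Park District: $1,100,597.1 × 0.00276 = $3,037.647996
Windmere Township: $1,100,597.1 × 0.006 = $6,603.5826
Dunlea CSD: $1,100,597.1 × 0.01344 = $14,792.025024
Total = $39,555.459774

$39,555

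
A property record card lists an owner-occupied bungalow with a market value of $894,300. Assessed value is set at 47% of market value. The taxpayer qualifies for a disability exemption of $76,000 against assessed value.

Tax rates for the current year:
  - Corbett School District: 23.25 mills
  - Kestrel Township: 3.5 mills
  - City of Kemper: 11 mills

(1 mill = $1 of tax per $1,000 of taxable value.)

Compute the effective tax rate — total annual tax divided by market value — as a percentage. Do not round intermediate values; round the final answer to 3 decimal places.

1.453%

Assessed value = $894,300 × 0.47 = $420,321
Taxable value = $420,321 − $76,000 = $344,321
Corbett School District: $344,321 × 0.02325 = $8,005.46325
Kestrel Township: $344,321 × 0.0035 = $1,205.1235
City of Kemper: $344,321 × 0.011 = $3,787.531
Total tax = $12,998.11775
Effective rate = $12,998.11775 ÷ $894,300 = 1.453% of market value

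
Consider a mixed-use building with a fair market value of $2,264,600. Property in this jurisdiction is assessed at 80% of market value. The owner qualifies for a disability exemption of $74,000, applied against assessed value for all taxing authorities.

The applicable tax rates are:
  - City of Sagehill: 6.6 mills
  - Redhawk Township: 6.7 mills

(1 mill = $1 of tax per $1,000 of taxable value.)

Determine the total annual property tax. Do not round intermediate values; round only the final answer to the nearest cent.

Assessed value = $2,264,600 × 0.8 = $1,811,680
Taxable value = $1,811,680 − $74,000 = $1,737,680
City of Sagehill: $1,737,680 × 0.0066 = $11,468.688
Redhawk Township: $1,737,680 × 0.0067 = $11,642.456
Total = $11,468.688 + $11,642.456 = $23,111.144

$23,111.14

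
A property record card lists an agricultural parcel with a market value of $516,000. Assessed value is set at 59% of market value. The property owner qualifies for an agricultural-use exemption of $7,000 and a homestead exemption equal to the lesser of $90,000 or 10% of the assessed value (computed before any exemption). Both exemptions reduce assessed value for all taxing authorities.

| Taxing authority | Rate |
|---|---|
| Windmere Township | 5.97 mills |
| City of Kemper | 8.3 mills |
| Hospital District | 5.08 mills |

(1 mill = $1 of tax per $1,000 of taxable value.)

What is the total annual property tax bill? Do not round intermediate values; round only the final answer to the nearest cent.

$5,166.37

Assessed value = $516,000 × 0.59 = $304,440
Homestead exemption = min($90,000, 10% × $304,440) = min($90,000, $30,444) = $30,444 (percentage binds)
Taxable value = $304,440 − $7,000 − $30,444 = $266,996
Windmere Township: $266,996 × 0.00597 = $1,593.96612
City of Kemper: $266,996 × 0.0083 = $2,216.0668
Hospital District: $266,996 × 0.00508 = $1,356.33968
Total = $5,166.3726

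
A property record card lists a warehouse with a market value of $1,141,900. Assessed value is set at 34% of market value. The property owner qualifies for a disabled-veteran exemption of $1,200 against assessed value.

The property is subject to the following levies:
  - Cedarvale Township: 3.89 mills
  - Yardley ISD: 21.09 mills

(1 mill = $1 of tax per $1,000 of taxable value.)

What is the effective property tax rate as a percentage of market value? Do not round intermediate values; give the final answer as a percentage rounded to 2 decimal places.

Assessed value = $1,141,900 × 0.34 = $388,246
Taxable value = $388,246 − $1,200 = $387,046
Cedarvale Township: $387,046 × 0.00389 = $1,505.60894
Yardley ISD: $387,046 × 0.02109 = $8,162.80014
Total tax = $9,668.40908
Effective rate = $9,668.40908 ÷ $1,141,900 = 0.85% of market value

0.85%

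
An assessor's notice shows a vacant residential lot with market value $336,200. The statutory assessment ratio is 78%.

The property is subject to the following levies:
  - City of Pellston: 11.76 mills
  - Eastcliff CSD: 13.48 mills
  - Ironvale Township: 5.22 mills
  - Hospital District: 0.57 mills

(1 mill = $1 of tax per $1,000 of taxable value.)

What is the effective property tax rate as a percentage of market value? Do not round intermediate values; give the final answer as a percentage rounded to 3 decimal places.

2.420%

Assessed value = $336,200 × 0.78 = $262,236
City of Pellston: $262,236 × 0.01176 = $3,083.89536
Eastcliff CSD: $262,236 × 0.01348 = $3,534.94128
Ironvale Township: $262,236 × 0.00522 = $1,368.87192
Hospital District: $262,236 × 0.00057 = $149.47452
Total tax = $8,137.18308
Effective rate = $8,137.18308 ÷ $336,200 = 2.420% of market value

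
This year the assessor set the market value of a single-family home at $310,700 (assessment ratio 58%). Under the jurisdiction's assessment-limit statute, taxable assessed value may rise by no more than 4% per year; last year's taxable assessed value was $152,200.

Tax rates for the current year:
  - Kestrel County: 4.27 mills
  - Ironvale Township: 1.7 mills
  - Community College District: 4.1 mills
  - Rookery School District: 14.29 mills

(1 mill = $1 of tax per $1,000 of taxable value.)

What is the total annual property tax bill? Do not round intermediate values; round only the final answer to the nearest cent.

$3,855.90

Uncapped assessed value = $310,700 × 0.58 = $180,206
Cap limit = $152,200 × 1.04 = $158,288
Taxable assessed value = min($180,206, $158,288) = $158,288 (cap binds)
Kestrel County: $158,288 × 0.00427 = $675.88976
Ironvale Township: $158,288 × 0.0017 = $269.0896
Community College District: $158,288 × 0.0041 = $648.9808
Rookery School District: $158,288 × 0.01429 = $2,261.93552
Total = $3,855.89568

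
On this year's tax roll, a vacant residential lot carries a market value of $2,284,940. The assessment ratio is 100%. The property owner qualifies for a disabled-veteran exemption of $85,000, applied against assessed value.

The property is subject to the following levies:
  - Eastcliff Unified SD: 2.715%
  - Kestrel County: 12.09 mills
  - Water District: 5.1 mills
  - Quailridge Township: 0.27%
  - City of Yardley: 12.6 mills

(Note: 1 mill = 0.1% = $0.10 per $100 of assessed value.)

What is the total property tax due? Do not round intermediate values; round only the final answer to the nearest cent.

Assessed value = $2,284,940 × 1 = $2,284,940
Taxable value = $2,284,940 − $85,000 = $2,199,940
Eastcliff Unified SD: $2,199,940 × 0.02715 = $59,728.371
Kestrel County: $2,199,940 × 0.01209 = $26,597.2746
Water District: $2,199,940 × 0.0051 = $11,219.694
Quailridge Township: $2,199,940 × 0.0027 = $5,939.838
City of Yardley: $2,199,940 × 0.0126 = $27,719.244
Total = $131,204.4216

$131,204.42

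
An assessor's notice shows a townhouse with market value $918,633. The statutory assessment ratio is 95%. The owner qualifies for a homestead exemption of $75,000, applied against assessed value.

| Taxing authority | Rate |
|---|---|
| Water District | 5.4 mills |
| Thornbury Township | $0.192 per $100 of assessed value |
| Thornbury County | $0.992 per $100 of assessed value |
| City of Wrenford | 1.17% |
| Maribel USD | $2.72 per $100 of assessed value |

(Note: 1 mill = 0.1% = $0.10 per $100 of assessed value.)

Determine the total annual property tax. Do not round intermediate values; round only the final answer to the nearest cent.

$44,782.95

Assessed value = $918,633 × 0.95 = $872,701.35
Taxable value = $872,701.35 − $75,000 = $797,701.35
Water District: $797,701.35 × 0.0054 = $4,307.58729
Thornbury Township: $797,701.35 × 0.00192 = $1,531.586592
Thornbury County: $797,701.35 × 0.00992 = $7,913.197392
City of Wrenford: $797,701.35 × 0.0117 = $9,333.105795
Maribel USD: $797,701.35 × 0.0272 = $21,697.47672
Total = $44,782.953789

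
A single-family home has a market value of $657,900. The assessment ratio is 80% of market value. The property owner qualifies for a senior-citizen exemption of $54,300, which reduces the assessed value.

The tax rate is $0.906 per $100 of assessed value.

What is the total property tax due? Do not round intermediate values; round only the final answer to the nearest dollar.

$4,277

Assessed value = $657,900 × 0.8 = $526,320
Taxable value = $526,320 − $54,300 = $472,020
Tax = $472,020 × 0.00906 = $4,276.5012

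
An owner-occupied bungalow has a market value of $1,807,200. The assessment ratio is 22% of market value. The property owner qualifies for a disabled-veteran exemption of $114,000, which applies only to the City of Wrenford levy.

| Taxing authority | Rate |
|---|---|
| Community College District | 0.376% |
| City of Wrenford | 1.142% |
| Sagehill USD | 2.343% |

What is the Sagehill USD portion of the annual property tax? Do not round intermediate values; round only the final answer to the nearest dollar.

$9,315

Assessed value = $1,807,200 × 0.22 = $397,584
Sagehill USD taxable value = $397,584 (exemption does not apply)
Sagehill USD levy = $397,584 × 0.02343 = $9,315.39312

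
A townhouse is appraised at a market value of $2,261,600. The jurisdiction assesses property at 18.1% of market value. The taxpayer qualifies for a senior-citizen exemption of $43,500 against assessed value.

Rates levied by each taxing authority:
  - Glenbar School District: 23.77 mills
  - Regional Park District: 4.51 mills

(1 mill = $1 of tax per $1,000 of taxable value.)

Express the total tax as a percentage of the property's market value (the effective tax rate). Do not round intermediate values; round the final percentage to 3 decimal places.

Assessed value = $2,261,600 × 0.181 = $409,349.6
Taxable value = $409,349.6 − $43,500 = $365,849.6
Glenbar School District: $365,849.6 × 0.02377 = $8,696.244992
Regional Park District: $365,849.6 × 0.00451 = $1,649.981696
Total tax = $10,346.226688
Effective rate = $10,346.226688 ÷ $2,261,600 = 0.457% of market value

0.457%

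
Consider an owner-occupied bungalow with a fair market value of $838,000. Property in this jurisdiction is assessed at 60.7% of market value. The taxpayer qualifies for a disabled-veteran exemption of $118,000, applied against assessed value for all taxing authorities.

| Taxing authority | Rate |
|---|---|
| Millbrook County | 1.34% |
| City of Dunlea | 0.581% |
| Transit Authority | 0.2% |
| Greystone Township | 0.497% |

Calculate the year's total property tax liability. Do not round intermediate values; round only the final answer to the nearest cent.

$10,227.64

Assessed value = $838,000 × 0.607 = $508,666
Taxable value = $508,666 − $118,000 = $390,666
Millbrook County: $390,666 × 0.0134 = $5,234.9244
City of Dunlea: $390,666 × 0.00581 = $2,269.76946
Transit Authority: $390,666 × 0.002 = $781.332
Greystone Township: $390,666 × 0.00497 = $1,941.61002
Total = $5,234.9244 + $2,269.76946 + $781.332 + $1,941.61002 = $10,227.63588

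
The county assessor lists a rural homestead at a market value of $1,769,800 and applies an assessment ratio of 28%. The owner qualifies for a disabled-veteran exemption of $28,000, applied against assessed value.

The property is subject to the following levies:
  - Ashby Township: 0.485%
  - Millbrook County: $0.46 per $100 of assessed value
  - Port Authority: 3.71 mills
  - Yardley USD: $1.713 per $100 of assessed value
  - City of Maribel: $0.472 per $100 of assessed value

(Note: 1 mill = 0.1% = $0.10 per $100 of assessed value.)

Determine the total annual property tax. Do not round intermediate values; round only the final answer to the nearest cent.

Assessed value = $1,769,800 × 0.28 = $495,544
Taxable value = $495,544 − $28,000 = $467,544
Ashby Township: $467,544 × 0.00485 = $2,267.5884
Millbrook County: $467,544 × 0.0046 = $2,150.7024
Port Authority: $467,544 × 0.00371 = $1,734.58824
Yardley USD: $467,544 × 0.01713 = $8,009.02872
City of Maribel: $467,544 × 0.00472 = $2,206.80768
Total = $16,368.71544

$16,368.72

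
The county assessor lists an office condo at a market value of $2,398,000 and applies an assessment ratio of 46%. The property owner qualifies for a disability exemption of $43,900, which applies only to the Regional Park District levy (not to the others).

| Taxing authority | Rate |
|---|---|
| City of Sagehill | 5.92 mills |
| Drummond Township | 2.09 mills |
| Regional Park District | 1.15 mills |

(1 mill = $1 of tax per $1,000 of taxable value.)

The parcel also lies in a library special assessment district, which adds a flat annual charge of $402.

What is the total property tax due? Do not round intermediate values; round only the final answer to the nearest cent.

$10,455.73

Assessed value = $2,398,000 × 0.46 = $1,103,080
City of Sagehill: $1,103,080 × 0.00592 = $6,530.2336
Drummond Township: $1,103,080 × 0.00209 = $2,305.4372
Regional Park District: ($1,103,080 − $43,900) × 0.00115 = $1,059,180 × 0.00115 = $1,218.057
Levies subtotal = $10,053.7278
Total = $10,053.7278 + $402 = $10,455.7278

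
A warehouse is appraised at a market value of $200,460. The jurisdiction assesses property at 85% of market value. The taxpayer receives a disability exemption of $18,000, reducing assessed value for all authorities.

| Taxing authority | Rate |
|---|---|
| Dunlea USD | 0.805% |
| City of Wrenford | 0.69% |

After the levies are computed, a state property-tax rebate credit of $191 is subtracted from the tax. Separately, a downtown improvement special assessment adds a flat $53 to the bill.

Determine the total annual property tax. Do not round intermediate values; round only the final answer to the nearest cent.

$2,140.25

Assessed value = $200,460 × 0.85 = $170,391
Taxable value = $170,391 − $18,000 = $152,391
Dunlea USD: $152,391 × 0.00805 = $1,226.74755
City of Wrenford: $152,391 × 0.0069 = $1,051.4979
Levies subtotal = $2,278.24545
After credit = $2,278.24545 − $191 = $2,087.24545
Total = $2,087.24545 + $53 = $2,140.24545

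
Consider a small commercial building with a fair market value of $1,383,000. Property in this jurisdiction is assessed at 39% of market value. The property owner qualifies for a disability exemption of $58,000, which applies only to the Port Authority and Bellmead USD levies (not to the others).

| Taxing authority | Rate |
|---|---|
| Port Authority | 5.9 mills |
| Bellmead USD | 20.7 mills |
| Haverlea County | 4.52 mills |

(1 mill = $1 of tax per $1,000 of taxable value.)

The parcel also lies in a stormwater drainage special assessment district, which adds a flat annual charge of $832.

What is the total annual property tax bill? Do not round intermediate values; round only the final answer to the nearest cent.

Assessed value = $1,383,000 × 0.39 = $539,370
Port Authority: ($539,370 − $58,000) × 0.0059 = $481,370 × 0.0059 = $2,840.083
Bellmead USD: ($539,370 − $58,000) × 0.0207 = $481,370 × 0.0207 = $9,964.359
Haverlea County: $539,370 × 0.00452 = $2,437.9524
Levies subtotal = $15,242.3944
Total = $15,242.3944 + $832 = $16,074.3944

$16,074.39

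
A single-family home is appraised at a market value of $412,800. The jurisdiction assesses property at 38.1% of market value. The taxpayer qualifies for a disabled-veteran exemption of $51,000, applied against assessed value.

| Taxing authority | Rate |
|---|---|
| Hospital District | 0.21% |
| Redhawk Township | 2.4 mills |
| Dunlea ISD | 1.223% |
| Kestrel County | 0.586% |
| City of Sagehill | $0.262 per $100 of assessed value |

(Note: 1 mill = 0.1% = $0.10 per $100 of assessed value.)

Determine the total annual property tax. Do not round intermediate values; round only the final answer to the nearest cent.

Assessed value = $412,800 × 0.381 = $157,276.8
Taxable value = $157,276.8 − $51,000 = $106,276.8
Hospital District: $106,276.8 × 0.0021 = $223.18128
Redhawk Township: $106,276.8 × 0.0024 = $255.06432
Dunlea ISD: $106,276.8 × 0.01223 = $1,299.765264
Kestrel County: $106,276.8 × 0.00586 = $622.782048
City of Sagehill: $106,276.8 × 0.00262 = $278.445216
Total = $2,679.238128

$2,679.24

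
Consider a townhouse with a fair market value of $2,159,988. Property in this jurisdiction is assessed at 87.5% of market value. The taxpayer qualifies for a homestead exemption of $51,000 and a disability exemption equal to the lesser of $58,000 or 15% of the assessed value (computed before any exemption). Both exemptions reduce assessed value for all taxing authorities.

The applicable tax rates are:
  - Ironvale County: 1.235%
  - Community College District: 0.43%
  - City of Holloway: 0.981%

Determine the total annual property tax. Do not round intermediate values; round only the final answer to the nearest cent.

Assessed value = $2,159,988 × 0.875 = $1,889,989.5
Disability exemption = min($58,000, 15% × $1,889,989.5) = min($58,000, $283,498.425) = $58,000 (dollar cap binds)
Taxable value = $1,889,989.5 − $51,000 − $58,000 = $1,780,989.5
Ironvale County: $1,780,989.5 × 0.01235 = $21,995.220325
Community College District: $1,780,989.5 × 0.0043 = $7,658.25485
City of Holloway: $1,780,989.5 × 0.00981 = $17,471.506995
Total = $47,124.98217

$47,124.98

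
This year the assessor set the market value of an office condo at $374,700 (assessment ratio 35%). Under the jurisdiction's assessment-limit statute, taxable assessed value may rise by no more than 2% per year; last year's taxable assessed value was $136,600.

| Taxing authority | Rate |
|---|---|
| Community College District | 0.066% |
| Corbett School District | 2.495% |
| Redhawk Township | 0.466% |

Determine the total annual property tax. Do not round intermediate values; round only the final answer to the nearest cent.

$3,969.76

Uncapped assessed value = $374,700 × 0.35 = $131,145
Cap limit = $136,600 × 1.02 = $139,332
Taxable assessed value = min($131,145, $139,332) = $131,145 (cap does not bind)
Community College District: $131,145 × 0.00066 = $86.5557
Corbett School District: $131,145 × 0.02495 = $3,272.06775
Redhawk Township: $131,145 × 0.00466 = $611.1357
Total = $3,969.75915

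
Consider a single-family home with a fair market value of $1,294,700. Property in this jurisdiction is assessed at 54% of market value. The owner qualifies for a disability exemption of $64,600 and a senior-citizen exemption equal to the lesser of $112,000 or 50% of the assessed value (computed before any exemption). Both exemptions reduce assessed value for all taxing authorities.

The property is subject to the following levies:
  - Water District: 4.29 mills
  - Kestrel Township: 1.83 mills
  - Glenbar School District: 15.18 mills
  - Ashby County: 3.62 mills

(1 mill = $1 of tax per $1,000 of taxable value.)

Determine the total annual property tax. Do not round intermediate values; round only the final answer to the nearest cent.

Assessed value = $1,294,700 × 0.54 = $699,138
Senior-citizen exemption = min($112,000, 50% × $699,138) = min($112,000, $349,569) = $112,000 (dollar cap binds)
Taxable value = $699,138 − $64,600 − $112,000 = $522,538
Water District: $522,538 × 0.00429 = $2,241.68802
Kestrel Township: $522,538 × 0.00183 = $956.24454
Glenbar School District: $522,538 × 0.01518 = $7,932.12684
Ashby County: $522,538 × 0.00362 = $1,891.58756
Total = $13,021.64696

$13,021.65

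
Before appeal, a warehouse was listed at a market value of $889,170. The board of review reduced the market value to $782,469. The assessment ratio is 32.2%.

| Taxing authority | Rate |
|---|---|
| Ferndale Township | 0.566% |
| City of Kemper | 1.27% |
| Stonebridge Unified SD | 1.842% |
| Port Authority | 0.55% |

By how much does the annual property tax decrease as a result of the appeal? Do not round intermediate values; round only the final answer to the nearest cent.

Old assessed value = $889,170 × 0.322 = $286,312.74
New assessed value = $782,469 × 0.322 = $251,955.018
Combined rate = 0.00566 + 0.0127 + 0.01842 + 0.0055 = 0.04228
Old tax = $286,312.74 × 0.04228 = $12,105.3026472
New tax = $251,955.018 × 0.04228 = $10,652.65816104
Reduction = $12,105.3026472 − $10,652.65816104 = $1,452.64448616

$1,452.64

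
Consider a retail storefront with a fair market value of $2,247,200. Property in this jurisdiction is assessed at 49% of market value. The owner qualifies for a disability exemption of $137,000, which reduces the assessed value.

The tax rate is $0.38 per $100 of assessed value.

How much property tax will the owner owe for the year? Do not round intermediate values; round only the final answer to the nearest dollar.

Assessed value = $2,247,200 × 0.49 = $1,101,128
Taxable value = $1,101,128 − $137,000 = $964,128
Tax = $964,128 × 0.0038 = $3,663.6864

$3,664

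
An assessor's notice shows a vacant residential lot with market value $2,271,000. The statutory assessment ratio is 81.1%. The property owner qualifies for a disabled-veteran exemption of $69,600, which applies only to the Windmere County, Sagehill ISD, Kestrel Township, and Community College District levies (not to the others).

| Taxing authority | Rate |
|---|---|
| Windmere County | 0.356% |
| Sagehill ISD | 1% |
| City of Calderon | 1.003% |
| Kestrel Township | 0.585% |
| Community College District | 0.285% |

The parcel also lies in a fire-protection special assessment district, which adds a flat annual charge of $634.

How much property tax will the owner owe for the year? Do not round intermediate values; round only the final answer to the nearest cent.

$58,555.81

Assessed value = $2,271,000 × 0.811 = $1,841,781
Windmere County: ($1,841,781 − $69,600) × 0.00356 = $1,772,181 × 0.00356 = $6,308.96436
Sagehill ISD: ($1,841,781 − $69,600) × 0.01 = $1,772,181 × 0.01 = $17,721.81
City of Calderon: $1,841,781 × 0.01003 = $18,473.06343
Kestrel Township: ($1,841,781 − $69,600) × 0.00585 = $1,772,181 × 0.00585 = $10,367.25885
Community College District: ($1,841,781 − $69,600) × 0.00285 = $1,772,181 × 0.00285 = $5,050.71585
Levies subtotal = $57,921.81249
Total = $57,921.81249 + $634 = $58,555.81249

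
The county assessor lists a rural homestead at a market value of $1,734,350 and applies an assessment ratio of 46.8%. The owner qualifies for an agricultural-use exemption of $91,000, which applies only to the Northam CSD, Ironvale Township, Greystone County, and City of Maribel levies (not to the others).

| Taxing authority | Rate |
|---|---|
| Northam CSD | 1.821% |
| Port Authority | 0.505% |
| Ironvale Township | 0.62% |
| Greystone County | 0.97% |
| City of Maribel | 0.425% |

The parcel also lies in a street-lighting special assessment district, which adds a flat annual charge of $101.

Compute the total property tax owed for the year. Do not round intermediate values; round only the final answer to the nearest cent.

$31,845.09

Assessed value = $1,734,350 × 0.468 = $811,675.8
Northam CSD: ($811,675.8 − $91,000) × 0.01821 = $720,675.8 × 0.01821 = $13,123.506318
Port Authority: $811,675.8 × 0.00505 = $4,098.96279
Ironvale Township: ($811,675.8 − $91,000) × 0.0062 = $720,675.8 × 0.0062 = $4,468.18996
Greystone County: ($811,675.8 − $91,000) × 0.0097 = $720,675.8 × 0.0097 = $6,990.55526
City of Maribel: ($811,675.8 − $91,000) × 0.00425 = $720,675.8 × 0.00425 = $3,062.87215
Levies subtotal = $31,744.086478
Total = $31,744.086478 + $101 = $31,845.086478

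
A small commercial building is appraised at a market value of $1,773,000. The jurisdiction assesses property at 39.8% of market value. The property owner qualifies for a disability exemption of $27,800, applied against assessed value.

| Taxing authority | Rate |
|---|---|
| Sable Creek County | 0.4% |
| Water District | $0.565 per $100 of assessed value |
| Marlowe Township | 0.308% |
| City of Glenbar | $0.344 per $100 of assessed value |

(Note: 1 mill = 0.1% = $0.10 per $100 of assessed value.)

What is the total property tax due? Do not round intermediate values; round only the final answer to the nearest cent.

Assessed value = $1,773,000 × 0.398 = $705,654
Taxable value = $705,654 − $27,800 = $677,854
Sable Creek County: $677,854 × 0.004 = $2,711.416
Water District: $677,854 × 0.00565 = $3,829.8751
Marlowe Township: $677,854 × 0.00308 = $2,087.79032
City of Glenbar: $677,854 × 0.00344 = $2,331.81776
Total = $10,960.89918

$10,960.90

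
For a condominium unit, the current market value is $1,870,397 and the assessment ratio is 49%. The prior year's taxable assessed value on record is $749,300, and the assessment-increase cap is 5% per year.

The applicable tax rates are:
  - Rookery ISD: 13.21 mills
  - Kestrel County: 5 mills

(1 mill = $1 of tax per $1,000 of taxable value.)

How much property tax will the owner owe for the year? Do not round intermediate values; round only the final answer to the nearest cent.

$14,326.99

Uncapped assessed value = $1,870,397 × 0.49 = $916,494.53
Cap limit = $749,300 × 1.05 = $786,765
Taxable assessed value = min($916,494.53, $786,765) = $786,765 (cap binds)
Rookery ISD: $786,765 × 0.01321 = $10,393.16565
Kestrel County: $786,765 × 0.005 = $3,933.825
Total = $14,326.99065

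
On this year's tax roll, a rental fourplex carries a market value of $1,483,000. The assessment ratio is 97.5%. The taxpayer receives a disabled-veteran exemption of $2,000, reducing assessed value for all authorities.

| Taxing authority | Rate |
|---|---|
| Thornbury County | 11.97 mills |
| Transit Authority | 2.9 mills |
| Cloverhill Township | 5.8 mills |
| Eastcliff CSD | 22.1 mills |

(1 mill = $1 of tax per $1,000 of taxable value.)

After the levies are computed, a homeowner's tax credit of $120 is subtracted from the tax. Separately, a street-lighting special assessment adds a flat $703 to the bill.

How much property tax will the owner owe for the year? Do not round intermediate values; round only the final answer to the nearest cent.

Assessed value = $1,483,000 × 0.975 = $1,445,925
Taxable value = $1,445,925 − $2,000 = $1,443,925
Thornbury County: $1,443,925 × 0.01197 = $17,283.78225
Transit Authority: $1,443,925 × 0.0029 = $4,187.3825
Cloverhill Township: $1,443,925 × 0.0058 = $8,374.765
Eastcliff CSD: $1,443,925 × 0.0221 = $31,910.7425
Levies subtotal = $61,756.67225
After credit = $61,756.67225 − $120 = $61,636.67225
Total = $61,636.67225 + $703 = $62,339.67225

$62,339.67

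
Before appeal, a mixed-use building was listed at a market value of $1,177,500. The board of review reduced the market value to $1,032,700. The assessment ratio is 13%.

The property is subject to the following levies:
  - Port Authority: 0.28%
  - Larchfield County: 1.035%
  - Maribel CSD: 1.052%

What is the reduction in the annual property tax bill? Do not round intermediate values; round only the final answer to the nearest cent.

$445.56

Old assessed value = $1,177,500 × 0.13 = $153,075
New assessed value = $1,032,700 × 0.13 = $134,251
Combined rate = 0.0028 + 0.01035 + 0.01052 = 0.02367
Old tax = $153,075 × 0.02367 = $3,623.28525
New tax = $134,251 × 0.02367 = $3,177.72117
Reduction = $3,623.28525 − $3,177.72117 = $445.56408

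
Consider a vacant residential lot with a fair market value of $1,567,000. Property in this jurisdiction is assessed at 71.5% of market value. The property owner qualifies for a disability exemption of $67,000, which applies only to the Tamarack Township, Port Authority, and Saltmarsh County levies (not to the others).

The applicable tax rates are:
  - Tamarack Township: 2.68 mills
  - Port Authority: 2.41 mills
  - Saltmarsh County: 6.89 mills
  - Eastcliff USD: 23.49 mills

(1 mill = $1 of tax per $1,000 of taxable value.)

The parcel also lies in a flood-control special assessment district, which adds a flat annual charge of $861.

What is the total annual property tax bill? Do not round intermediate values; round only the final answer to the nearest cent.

$39,799.11

Assessed value = $1,567,000 × 0.715 = $1,120,405
Tamarack Township: ($1,120,405 − $67,000) × 0.00268 = $1,053,405 × 0.00268 = $2,823.1254
Port Authority: ($1,120,405 − $67,000) × 0.00241 = $1,053,405 × 0.00241 = $2,538.70605
Saltmarsh County: ($1,120,405 − $67,000) × 0.00689 = $1,053,405 × 0.00689 = $7,257.96045
Eastcliff USD: $1,120,405 × 0.02349 = $26,318.31345
Levies subtotal = $38,938.10535
Total = $38,938.10535 + $861 = $39,799.10535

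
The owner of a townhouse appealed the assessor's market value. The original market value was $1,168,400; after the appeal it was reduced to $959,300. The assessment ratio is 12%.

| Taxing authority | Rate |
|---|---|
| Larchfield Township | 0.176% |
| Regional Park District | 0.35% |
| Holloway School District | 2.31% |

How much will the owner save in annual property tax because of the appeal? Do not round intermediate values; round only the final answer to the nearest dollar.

$712

Old assessed value = $1,168,400 × 0.12 = $140,208
New assessed value = $959,300 × 0.12 = $115,116
Combined rate = 0.00176 + 0.0035 + 0.0231 = 0.02836
Old tax = $140,208 × 0.02836 = $3,976.29888
New tax = $115,116 × 0.02836 = $3,264.68976
Reduction = $3,976.29888 − $3,264.68976 = $711.60912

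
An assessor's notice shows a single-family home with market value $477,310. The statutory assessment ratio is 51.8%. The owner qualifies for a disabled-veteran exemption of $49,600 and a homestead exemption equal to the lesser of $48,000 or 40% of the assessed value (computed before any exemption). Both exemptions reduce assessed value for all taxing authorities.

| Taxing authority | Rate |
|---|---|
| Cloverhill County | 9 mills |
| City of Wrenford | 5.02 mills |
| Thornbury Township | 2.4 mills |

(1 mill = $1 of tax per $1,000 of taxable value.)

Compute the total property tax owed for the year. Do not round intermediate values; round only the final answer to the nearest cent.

Assessed value = $477,310 × 0.518 = $247,246.58
Homestead exemption = min($48,000, 40% × $247,246.58) = min($48,000, $98,898.632) = $48,000 (dollar cap binds)
Taxable value = $247,246.58 − $49,600 − $48,000 = $149,646.58
Cloverhill County: $149,646.58 × 0.009 = $1,346.81922
City of Wrenford: $149,646.58 × 0.00502 = $751.2258316
Thornbury Township: $149,646.58 × 0.0024 = $359.151792
Total = $2,457.1968436

$2,457.20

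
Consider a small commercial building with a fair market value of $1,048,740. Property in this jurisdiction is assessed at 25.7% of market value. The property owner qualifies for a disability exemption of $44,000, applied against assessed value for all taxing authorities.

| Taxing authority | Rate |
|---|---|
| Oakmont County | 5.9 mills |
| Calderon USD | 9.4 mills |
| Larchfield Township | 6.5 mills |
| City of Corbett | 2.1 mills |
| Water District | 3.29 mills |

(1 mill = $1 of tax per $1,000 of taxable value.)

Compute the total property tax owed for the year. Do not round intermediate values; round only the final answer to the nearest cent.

Assessed value = $1,048,740 × 0.257 = $269,526.18
Taxable value = $269,526.18 − $44,000 = $225,526.18
Oakmont County: $225,526.18 × 0.0059 = $1,330.604462
Calderon USD: $225,526.18 × 0.0094 = $2,119.946092
Larchfield Township: $225,526.18 × 0.0065 = $1,465.92017
City of Corbett: $225,526.18 × 0.0021 = $473.604978
Water District: $225,526.18 × 0.00329 = $741.9811322
Total = $1,330.604462 + $2,119.946092 + $1,465.92017 + $473.604978 + $741.9811322 = $6,132.0568342

$6,132.06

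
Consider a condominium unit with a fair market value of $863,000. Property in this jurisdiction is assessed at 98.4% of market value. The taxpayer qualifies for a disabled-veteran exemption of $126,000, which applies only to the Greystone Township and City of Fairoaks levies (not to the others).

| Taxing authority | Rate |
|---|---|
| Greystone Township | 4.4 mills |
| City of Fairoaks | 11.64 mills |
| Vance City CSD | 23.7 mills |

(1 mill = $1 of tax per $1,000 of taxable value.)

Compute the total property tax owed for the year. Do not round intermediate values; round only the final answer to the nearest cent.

Assessed value = $863,000 × 0.984 = $849,192
Greystone Township: ($849,192 − $126,000) × 0.0044 = $723,192 × 0.0044 = $3,182.0448
City of Fairoaks: ($849,192 − $126,000) × 0.01164 = $723,192 × 0.01164 = $8,417.95488
Vance City CSD: $849,192 × 0.0237 = $20,125.8504
Total = $31,725.85008

$31,725.85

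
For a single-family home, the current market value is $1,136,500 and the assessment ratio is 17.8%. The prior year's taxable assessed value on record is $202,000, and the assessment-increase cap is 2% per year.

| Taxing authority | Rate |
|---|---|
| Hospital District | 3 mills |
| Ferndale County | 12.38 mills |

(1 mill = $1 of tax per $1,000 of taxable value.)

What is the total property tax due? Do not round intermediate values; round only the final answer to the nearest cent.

$3,111.33

Uncapped assessed value = $1,136,500 × 0.178 = $202,297
Cap limit = $202,000 × 1.02 = $206,040
Taxable assessed value = min($202,297, $206,040) = $202,297 (cap does not bind)
Hospital District: $202,297 × 0.003 = $606.891
Ferndale County: $202,297 × 0.01238 = $2,504.43686
Total = $3,111.32786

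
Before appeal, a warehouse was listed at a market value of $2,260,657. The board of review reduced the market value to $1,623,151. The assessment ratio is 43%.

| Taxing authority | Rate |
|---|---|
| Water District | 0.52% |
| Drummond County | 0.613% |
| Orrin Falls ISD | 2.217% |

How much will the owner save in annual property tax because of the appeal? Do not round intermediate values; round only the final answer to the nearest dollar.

$9,183

Old assessed value = $2,260,657 × 0.43 = $972,082.51
New assessed value = $1,623,151 × 0.43 = $697,954.93
Combined rate = 0.0052 + 0.00613 + 0.02217 = 0.0335
Old tax = $972,082.51 × 0.0335 = $32,564.764085
New tax = $697,954.93 × 0.0335 = $23,381.490155
Reduction = $32,564.764085 − $23,381.490155 = $9,183.27393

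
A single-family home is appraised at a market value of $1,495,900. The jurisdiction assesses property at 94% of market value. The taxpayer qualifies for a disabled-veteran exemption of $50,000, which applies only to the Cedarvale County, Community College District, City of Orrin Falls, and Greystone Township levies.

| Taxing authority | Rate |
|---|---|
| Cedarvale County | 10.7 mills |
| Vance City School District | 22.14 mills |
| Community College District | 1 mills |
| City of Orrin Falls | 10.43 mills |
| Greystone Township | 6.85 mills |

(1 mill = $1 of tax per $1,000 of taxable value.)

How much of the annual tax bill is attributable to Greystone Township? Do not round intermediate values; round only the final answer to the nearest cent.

$9,289.60

Assessed value = $1,495,900 × 0.94 = $1,406,146
Greystone Township taxable value = $1,406,146 − $50,000 = $1,356,146
Greystone Township levy = $1,356,146 × 0.00685 = $9,289.6001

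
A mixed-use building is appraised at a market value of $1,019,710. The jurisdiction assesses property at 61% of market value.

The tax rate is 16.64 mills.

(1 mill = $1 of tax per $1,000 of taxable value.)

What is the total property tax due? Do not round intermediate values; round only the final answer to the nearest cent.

Assessed value = $1,019,710 × 0.61 = $622,023.1
Tax = $622,023.1 × 0.01664 = $10,350.464384

$10,350.46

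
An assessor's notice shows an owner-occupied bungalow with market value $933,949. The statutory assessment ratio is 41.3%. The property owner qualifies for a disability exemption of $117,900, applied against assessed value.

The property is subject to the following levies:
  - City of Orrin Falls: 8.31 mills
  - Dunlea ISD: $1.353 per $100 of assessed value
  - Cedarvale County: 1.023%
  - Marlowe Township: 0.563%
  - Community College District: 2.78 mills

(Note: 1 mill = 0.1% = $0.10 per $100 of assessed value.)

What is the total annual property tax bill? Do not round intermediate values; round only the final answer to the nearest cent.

$10,841.39

Assessed value = $933,949 × 0.413 = $385,720.937
Taxable value = $385,720.937 − $117,900 = $267,820.937
City of Orrin Falls: $267,820.937 × 0.00831 = $2,225.59198647
Dunlea ISD: $267,820.937 × 0.01353 = $3,623.61727761
Cedarvale County: $267,820.937 × 0.01023 = $2,739.80818551
Marlowe Township: $267,820.937 × 0.00563 = $1,507.83187531
Community College District: $267,820.937 × 0.00278 = $744.54220486
Total = $10,841.39152976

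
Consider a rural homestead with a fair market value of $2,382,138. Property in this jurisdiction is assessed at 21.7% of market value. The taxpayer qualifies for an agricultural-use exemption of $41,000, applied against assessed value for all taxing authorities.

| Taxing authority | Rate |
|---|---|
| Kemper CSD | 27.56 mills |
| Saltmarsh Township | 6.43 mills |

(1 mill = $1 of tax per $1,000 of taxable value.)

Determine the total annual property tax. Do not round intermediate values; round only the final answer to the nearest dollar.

$16,177

Assessed value = $2,382,138 × 0.217 = $516,923.946
Taxable value = $516,923.946 − $41,000 = $475,923.946
Kemper CSD: $475,923.946 × 0.02756 = $13,116.46395176
Saltmarsh Township: $475,923.946 × 0.00643 = $3,060.19097278
Total = $13,116.46395176 + $3,060.19097278 = $16,176.65492454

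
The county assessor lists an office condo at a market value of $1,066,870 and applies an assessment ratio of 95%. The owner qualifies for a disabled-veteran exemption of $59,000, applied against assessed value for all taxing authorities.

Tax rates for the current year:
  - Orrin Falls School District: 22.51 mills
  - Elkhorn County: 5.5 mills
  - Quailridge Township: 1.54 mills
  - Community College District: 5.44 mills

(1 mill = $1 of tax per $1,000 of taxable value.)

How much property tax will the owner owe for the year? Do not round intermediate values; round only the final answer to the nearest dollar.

Assessed value = $1,066,870 × 0.95 = $1,013,526.5
Taxable value = $1,013,526.5 − $59,000 = $954,526.5
Orrin Falls School District: $954,526.5 × 0.02251 = $21,486.391515
Elkhorn County: $954,526.5 × 0.0055 = $5,249.89575
Quailridge Township: $954,526.5 × 0.00154 = $1,469.97081
Community College District: $954,526.5 × 0.00544 = $5,192.62416
Total = $21,486.391515 + $5,249.89575 + $1,469.97081 + $5,192.62416 = $33,398.882235

$33,399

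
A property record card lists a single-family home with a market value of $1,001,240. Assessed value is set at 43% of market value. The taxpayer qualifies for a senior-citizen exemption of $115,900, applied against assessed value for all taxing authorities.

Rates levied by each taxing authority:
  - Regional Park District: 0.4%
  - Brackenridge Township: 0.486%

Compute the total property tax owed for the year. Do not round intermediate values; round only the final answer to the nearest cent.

$2,787.65

Assessed value = $1,001,240 × 0.43 = $430,533.2
Taxable value = $430,533.2 − $115,900 = $314,633.2
Regional Park District: $314,633.2 × 0.004 = $1,258.5328
Brackenridge Township: $314,633.2 × 0.00486 = $1,529.117352
Total = $1,258.5328 + $1,529.117352 = $2,787.650152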